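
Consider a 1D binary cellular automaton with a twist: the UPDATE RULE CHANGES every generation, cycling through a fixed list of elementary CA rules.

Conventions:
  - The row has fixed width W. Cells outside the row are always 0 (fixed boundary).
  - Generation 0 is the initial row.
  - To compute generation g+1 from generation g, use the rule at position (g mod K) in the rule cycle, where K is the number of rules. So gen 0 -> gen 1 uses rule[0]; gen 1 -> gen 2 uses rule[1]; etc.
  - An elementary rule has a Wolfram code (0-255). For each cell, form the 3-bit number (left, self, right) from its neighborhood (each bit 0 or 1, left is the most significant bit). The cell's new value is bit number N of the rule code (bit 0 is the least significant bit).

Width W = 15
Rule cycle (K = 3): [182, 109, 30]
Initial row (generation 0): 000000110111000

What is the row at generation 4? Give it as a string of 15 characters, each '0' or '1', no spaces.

Gen 0: 000000110111000
Gen 1 (rule 182): 000001001010100
Gen 2 (rule 109): 111101001111101
Gen 3 (rule 30): 100001111000001
Gen 4 (rule 182): 110010110100011

Answer: 110010110100011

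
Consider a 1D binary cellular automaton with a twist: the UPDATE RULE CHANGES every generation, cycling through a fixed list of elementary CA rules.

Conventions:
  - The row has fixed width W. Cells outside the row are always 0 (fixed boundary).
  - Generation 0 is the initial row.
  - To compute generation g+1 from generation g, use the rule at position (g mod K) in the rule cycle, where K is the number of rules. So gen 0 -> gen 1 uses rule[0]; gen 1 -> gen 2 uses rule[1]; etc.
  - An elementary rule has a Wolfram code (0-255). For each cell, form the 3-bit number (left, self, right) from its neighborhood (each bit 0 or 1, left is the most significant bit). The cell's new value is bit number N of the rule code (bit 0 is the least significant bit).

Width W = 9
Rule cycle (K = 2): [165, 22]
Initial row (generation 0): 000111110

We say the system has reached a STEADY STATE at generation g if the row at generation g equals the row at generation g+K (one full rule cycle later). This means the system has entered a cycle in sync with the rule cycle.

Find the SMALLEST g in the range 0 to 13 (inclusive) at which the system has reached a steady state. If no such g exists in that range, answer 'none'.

Gen 0: 000111110
Gen 1 (rule 165): 110011100
Gen 2 (rule 22): 001100010
Gen 3 (rule 165): 100001010
Gen 4 (rule 22): 110011011
Gen 5 (rule 165): 000000100
Gen 6 (rule 22): 000001110
Gen 7 (rule 165): 111100100
Gen 8 (rule 22): 000011110
Gen 9 (rule 165): 111001100
Gen 10 (rule 22): 000110010
Gen 11 (rule 165): 110000010
Gen 12 (rule 22): 001000111
Gen 13 (rule 165): 101010010
Gen 14 (rule 22): 101011111
Gen 15 (rule 165): 111101110

Answer: none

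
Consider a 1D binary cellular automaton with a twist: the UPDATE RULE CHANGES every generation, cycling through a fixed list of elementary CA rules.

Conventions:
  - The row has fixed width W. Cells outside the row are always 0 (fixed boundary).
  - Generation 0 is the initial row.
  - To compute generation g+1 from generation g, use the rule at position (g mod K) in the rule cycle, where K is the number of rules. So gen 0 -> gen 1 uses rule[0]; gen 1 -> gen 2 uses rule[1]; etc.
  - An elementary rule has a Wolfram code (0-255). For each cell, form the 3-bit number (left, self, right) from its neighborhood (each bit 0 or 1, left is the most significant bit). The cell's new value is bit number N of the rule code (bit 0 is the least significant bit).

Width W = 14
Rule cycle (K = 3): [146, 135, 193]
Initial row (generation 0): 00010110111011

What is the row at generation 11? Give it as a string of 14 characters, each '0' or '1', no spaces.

Answer: 10100001011111

Derivation:
Gen 0: 00010110111011
Gen 1 (rule 146): 00100000010000
Gen 2 (rule 135): 11101111110111
Gen 3 (rule 193): 01100111110011
Gen 4 (rule 146): 10011011101100
Gen 5 (rule 135): 10100001000001
Gen 6 (rule 193): 00001100011100
Gen 7 (rule 146): 00010010101010
Gen 8 (rule 135): 11110110101010
Gen 9 (rule 193): 01110010000000
Gen 10 (rule 146): 10101101000000
Gen 11 (rule 135): 10100001011111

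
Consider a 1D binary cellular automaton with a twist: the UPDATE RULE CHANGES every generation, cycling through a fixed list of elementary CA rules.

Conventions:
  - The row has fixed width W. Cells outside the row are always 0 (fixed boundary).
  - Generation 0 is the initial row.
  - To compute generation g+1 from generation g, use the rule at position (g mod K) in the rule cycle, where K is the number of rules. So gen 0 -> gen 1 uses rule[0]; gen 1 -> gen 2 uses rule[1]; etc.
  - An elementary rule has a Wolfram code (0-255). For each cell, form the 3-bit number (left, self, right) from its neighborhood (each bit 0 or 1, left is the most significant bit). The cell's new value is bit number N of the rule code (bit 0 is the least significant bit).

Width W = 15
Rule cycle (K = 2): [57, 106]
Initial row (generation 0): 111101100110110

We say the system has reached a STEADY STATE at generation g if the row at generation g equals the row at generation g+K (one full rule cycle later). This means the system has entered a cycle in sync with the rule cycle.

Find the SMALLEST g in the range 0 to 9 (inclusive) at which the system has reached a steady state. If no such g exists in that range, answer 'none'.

Gen 0: 111101100110110
Gen 1 (rule 57): 100011010101101
Gen 2 (rule 106): 000111101011110
Gen 3 (rule 57): 110100010110001
Gen 4 (rule 106): 111000101110010
Gen 5 (rule 57): 100110011001001
Gen 6 (rule 106): 001110111010010
Gen 7 (rule 57): 101001100101001
Gen 8 (rule 106): 010011101010010
Gen 9 (rule 57): 001010010101001
Gen 10 (rule 106): 010100101010010
Gen 11 (rule 57): 001010010101001

Answer: 9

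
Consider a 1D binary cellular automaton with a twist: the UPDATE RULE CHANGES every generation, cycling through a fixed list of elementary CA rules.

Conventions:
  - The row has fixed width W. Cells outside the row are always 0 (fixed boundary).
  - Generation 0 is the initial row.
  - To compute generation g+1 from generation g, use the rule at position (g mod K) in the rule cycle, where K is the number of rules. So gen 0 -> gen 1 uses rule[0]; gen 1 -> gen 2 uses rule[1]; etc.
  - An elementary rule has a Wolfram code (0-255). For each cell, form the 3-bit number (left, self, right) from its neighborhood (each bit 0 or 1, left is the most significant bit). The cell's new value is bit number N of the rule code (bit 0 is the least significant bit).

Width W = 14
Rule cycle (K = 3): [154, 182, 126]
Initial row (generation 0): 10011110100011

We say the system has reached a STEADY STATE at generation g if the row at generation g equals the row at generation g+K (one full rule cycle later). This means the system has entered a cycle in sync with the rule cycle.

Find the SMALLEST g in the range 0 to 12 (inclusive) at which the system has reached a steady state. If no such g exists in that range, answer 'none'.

Answer: none

Derivation:
Gen 0: 10011110100011
Gen 1 (rule 154): 01111100010110
Gen 2 (rule 182): 10111010111001
Gen 3 (rule 126): 11101111101111
Gen 4 (rule 154): 11001111001110
Gen 5 (rule 182): 00110110110101
Gen 6 (rule 126): 01111111111111
Gen 7 (rule 154): 11111111111110
Gen 8 (rule 182): 01111111111101
Gen 9 (rule 126): 11000000000111
Gen 10 (rule 154): 10100000001110
Gen 11 (rule 182): 11110000010101
Gen 12 (rule 126): 10011000111111
Gen 13 (rule 154): 01110101111110
Gen 14 (rule 182): 10101110111101
Gen 15 (rule 126): 11111011100111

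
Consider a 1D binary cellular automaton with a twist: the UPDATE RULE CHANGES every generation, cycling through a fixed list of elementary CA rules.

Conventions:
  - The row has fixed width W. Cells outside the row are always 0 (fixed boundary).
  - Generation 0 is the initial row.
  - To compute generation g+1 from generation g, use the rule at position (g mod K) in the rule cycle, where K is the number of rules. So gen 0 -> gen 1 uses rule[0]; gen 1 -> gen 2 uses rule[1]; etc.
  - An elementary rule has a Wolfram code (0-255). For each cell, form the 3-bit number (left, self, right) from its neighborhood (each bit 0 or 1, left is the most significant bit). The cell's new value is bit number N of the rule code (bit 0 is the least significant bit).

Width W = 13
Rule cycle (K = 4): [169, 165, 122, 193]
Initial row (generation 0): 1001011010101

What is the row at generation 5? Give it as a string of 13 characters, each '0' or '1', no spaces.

Gen 0: 1001011010101
Gen 1 (rule 169): 0000110101010
Gen 2 (rule 165): 1110001111110
Gen 3 (rule 122): 1011011000011
Gen 4 (rule 193): 0001001011001
Gen 5 (rule 169): 1100000110000

Answer: 1100000110000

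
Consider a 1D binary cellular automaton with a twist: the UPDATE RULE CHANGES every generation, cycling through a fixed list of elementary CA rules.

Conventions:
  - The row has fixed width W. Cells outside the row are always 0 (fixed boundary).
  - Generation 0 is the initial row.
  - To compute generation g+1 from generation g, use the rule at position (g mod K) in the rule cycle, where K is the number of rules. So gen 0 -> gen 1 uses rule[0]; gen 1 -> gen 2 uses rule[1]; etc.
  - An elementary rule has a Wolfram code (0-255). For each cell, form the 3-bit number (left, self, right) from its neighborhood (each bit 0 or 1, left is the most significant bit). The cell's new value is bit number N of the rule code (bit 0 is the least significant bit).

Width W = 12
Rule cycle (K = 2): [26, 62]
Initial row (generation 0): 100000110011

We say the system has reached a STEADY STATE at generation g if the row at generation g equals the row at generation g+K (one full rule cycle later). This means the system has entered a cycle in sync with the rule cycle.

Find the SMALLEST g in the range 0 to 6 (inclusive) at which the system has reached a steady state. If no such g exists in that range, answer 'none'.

Gen 0: 100000110011
Gen 1 (rule 26): 010001101110
Gen 2 (rule 62): 111011011001
Gen 3 (rule 26): 100010010110
Gen 4 (rule 62): 110111111101
Gen 5 (rule 26): 100100000000
Gen 6 (rule 62): 111110000000
Gen 7 (rule 26): 100001000000
Gen 8 (rule 62): 110011100000

Answer: none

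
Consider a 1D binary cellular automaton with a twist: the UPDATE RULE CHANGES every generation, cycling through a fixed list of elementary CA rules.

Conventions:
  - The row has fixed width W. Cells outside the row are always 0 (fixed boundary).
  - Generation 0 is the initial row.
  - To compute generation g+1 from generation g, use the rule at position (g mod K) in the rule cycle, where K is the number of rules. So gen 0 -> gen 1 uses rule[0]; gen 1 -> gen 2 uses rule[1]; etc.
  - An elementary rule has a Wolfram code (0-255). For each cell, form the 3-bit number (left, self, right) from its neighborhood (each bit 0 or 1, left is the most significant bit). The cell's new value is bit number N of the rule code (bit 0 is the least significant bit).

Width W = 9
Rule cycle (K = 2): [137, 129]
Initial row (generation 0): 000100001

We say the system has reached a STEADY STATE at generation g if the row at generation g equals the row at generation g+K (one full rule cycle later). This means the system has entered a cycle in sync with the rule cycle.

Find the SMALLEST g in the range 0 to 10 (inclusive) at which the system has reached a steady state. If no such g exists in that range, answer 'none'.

Answer: 0

Derivation:
Gen 0: 000100001
Gen 1 (rule 137): 110001100
Gen 2 (rule 129): 000100001
Gen 3 (rule 137): 110001100
Gen 4 (rule 129): 000100001
Gen 5 (rule 137): 110001100
Gen 6 (rule 129): 000100001
Gen 7 (rule 137): 110001100
Gen 8 (rule 129): 000100001
Gen 9 (rule 137): 110001100
Gen 10 (rule 129): 000100001
Gen 11 (rule 137): 110001100
Gen 12 (rule 129): 000100001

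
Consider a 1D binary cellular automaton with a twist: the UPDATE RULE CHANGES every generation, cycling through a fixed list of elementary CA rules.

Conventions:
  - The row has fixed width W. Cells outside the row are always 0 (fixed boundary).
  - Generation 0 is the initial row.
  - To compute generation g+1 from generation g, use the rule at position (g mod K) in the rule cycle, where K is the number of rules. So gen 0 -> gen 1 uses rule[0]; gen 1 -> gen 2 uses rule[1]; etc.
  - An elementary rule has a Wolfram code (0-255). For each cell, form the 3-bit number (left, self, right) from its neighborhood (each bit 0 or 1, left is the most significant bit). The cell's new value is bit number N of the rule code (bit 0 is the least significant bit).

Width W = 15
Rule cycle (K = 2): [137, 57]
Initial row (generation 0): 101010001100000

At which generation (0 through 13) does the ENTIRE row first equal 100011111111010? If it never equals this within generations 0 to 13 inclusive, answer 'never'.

Answer: 4

Derivation:
Gen 0: 101010001100000
Gen 1 (rule 137): 000000101001111
Gen 2 (rule 57): 111110010101000
Gen 3 (rule 137): 111100000000011
Gen 4 (rule 57): 100011111111010
Gen 5 (rule 137): 001011111110000
Gen 6 (rule 57): 100110000001111
Gen 7 (rule 137): 000100111101110
Gen 8 (rule 57): 110010100011001
Gen 9 (rule 137): 100000001010000
Gen 10 (rule 57): 011111100101111
Gen 11 (rule 137): 011111000001110
Gen 12 (rule 57): 010000111101001
Gen 13 (rule 137): 000110111000000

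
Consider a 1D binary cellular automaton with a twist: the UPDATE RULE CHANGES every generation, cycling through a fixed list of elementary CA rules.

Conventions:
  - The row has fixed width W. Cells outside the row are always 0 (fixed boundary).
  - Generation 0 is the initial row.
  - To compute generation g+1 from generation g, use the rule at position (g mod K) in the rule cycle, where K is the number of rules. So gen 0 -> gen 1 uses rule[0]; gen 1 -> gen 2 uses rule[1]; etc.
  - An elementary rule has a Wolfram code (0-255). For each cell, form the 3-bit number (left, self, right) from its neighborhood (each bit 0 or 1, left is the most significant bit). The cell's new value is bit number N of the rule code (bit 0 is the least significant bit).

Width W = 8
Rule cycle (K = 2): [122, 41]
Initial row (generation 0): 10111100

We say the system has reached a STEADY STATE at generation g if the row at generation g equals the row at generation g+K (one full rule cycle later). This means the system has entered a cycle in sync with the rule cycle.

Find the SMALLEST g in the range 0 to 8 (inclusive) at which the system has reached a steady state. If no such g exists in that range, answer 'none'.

Gen 0: 10111100
Gen 1 (rule 122): 01100110
Gen 2 (rule 41): 01000100
Gen 3 (rule 122): 10101010
Gen 4 (rule 41): 01010100
Gen 5 (rule 122): 10101010
Gen 6 (rule 41): 01010100
Gen 7 (rule 122): 10101010
Gen 8 (rule 41): 01010100
Gen 9 (rule 122): 10101010
Gen 10 (rule 41): 01010100

Answer: 3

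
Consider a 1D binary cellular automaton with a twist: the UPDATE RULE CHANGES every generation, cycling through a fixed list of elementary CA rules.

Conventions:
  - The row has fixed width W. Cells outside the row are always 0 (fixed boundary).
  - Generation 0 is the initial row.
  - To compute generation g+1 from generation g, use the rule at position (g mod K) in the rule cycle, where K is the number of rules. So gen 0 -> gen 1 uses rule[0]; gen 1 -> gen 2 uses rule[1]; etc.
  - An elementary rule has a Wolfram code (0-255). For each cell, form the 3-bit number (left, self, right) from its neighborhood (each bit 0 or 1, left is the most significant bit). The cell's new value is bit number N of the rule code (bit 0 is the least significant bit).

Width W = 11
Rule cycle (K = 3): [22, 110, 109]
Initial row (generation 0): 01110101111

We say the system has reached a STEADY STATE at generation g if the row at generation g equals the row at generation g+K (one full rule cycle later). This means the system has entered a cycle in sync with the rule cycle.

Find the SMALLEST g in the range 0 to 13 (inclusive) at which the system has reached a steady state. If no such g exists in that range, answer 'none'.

Gen 0: 01110101111
Gen 1 (rule 22): 10000100000
Gen 2 (rule 110): 10001100000
Gen 3 (rule 109): 10101101111
Gen 4 (rule 22): 10100000000
Gen 5 (rule 110): 11100000000
Gen 6 (rule 109): 10101111111
Gen 7 (rule 22): 10100000000
Gen 8 (rule 110): 11100000000
Gen 9 (rule 109): 10101111111
Gen 10 (rule 22): 10100000000
Gen 11 (rule 110): 11100000000
Gen 12 (rule 109): 10101111111
Gen 13 (rule 22): 10100000000
Gen 14 (rule 110): 11100000000
Gen 15 (rule 109): 10101111111
Gen 16 (rule 22): 10100000000

Answer: 4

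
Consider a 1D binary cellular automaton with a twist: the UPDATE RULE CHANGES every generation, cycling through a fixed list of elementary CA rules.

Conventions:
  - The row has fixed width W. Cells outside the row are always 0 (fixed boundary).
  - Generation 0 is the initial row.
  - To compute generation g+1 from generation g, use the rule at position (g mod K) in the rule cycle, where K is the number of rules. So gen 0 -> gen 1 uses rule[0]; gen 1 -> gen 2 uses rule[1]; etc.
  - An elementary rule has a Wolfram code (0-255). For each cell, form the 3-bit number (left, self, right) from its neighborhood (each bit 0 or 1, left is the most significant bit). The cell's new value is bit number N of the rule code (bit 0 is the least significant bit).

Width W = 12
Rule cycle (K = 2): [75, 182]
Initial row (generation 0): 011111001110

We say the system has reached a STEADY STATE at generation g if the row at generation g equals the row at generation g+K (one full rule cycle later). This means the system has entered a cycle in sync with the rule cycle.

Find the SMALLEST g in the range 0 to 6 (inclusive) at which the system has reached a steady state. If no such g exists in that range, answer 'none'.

Answer: none

Derivation:
Gen 0: 011111001110
Gen 1 (rule 75): 110001011010
Gen 2 (rule 182): 001011100111
Gen 3 (rule 75): 110010101101
Gen 4 (rule 182): 001111110011
Gen 5 (rule 75): 111000010111
Gen 6 (rule 182): 010100111010
Gen 7 (rule 75): 100001101000
Gen 8 (rule 182): 110010011100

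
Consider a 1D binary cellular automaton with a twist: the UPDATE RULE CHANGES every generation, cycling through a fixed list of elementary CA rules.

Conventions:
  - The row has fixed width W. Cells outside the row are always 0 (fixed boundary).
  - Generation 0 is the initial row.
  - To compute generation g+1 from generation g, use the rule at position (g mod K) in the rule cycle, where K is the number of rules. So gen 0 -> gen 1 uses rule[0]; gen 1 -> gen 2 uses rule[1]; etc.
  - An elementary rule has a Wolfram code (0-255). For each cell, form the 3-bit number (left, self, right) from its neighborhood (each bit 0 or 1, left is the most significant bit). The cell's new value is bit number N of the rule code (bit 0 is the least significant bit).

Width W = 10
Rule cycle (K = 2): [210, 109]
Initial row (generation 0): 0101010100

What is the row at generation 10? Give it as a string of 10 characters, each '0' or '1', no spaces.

Answer: 0100001110

Derivation:
Gen 0: 0101010100
Gen 1 (rule 210): 1000000010
Gen 2 (rule 109): 1011111010
Gen 3 (rule 210): 0001111001
Gen 4 (rule 109): 1101001001
Gen 5 (rule 210): 0100110110
Gen 6 (rule 109): 0100111110
Gen 7 (rule 210): 1011011111
Gen 8 (rule 109): 1111110001
Gen 9 (rule 210): 0111111010
Gen 10 (rule 109): 0100001110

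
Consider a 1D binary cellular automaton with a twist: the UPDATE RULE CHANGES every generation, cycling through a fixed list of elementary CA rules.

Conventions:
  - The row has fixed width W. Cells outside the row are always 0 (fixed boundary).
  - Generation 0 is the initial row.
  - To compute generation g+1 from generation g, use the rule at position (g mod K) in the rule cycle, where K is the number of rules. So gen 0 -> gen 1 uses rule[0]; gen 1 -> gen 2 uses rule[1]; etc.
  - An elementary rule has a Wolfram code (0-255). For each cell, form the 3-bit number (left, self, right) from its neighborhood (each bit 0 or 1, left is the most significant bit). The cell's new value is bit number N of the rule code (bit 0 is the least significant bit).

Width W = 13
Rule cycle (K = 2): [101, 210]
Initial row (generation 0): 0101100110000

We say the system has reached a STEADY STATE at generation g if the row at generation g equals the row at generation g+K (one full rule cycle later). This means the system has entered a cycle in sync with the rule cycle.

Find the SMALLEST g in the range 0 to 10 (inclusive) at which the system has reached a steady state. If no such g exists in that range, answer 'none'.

Gen 0: 0101100110000
Gen 1 (rule 101): 0110100010111
Gen 2 (rule 210): 1010010100011
Gen 3 (rule 101): 1110011101001
Gen 4 (rule 210): 0111101100110
Gen 5 (rule 101): 0000110100010
Gen 6 (rule 210): 0001010010101
Gen 7 (rule 101): 1101110011111
Gen 8 (rule 210): 0100111101111
Gen 9 (rule 101): 0100000110001
Gen 10 (rule 210): 1010001011010
Gen 11 (rule 101): 1110101101110
Gen 12 (rule 210): 0110000100111

Answer: none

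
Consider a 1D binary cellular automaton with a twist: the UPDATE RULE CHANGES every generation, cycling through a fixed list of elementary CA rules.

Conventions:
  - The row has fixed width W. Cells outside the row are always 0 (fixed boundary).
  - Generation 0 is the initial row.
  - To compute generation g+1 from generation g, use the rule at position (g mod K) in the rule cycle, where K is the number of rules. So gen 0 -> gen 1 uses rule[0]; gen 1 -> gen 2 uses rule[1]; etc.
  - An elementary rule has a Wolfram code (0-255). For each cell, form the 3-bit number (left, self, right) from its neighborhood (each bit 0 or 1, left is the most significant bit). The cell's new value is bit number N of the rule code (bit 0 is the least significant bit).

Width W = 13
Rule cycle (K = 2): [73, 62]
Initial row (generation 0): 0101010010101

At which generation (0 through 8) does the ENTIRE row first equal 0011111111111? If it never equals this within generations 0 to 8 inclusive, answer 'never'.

Answer: 5

Derivation:
Gen 0: 0101010010101
Gen 1 (rule 73): 0000000000000
Gen 2 (rule 62): 0000000000000
Gen 3 (rule 73): 1111111111111
Gen 4 (rule 62): 1000000000000
Gen 5 (rule 73): 0011111111111
Gen 6 (rule 62): 0110000000000
Gen 7 (rule 73): 0110111111111
Gen 8 (rule 62): 1101100000000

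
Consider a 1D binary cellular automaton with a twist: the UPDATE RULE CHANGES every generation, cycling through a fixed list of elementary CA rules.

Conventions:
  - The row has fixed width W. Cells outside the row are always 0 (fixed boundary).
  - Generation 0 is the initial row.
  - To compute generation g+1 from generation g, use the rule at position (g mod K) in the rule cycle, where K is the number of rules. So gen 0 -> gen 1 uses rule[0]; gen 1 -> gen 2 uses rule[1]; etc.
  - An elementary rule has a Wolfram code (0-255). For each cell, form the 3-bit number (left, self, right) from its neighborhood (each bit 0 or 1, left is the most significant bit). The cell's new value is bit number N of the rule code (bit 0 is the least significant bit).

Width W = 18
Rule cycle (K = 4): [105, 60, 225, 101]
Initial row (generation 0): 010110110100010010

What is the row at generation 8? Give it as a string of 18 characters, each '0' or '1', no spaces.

Answer: 100111001000110010

Derivation:
Gen 0: 010110110100010010
Gen 1 (rule 105): 001111111001000000
Gen 2 (rule 60): 001000000101100000
Gen 3 (rule 225): 100011110010101111
Gen 4 (rule 101): 101000010011110001
Gen 5 (rule 105): 010011000010010100
Gen 6 (rule 60): 011010100011011110
Gen 7 (rule 225): 001101001001101110
Gen 8 (rule 101): 100111001000110010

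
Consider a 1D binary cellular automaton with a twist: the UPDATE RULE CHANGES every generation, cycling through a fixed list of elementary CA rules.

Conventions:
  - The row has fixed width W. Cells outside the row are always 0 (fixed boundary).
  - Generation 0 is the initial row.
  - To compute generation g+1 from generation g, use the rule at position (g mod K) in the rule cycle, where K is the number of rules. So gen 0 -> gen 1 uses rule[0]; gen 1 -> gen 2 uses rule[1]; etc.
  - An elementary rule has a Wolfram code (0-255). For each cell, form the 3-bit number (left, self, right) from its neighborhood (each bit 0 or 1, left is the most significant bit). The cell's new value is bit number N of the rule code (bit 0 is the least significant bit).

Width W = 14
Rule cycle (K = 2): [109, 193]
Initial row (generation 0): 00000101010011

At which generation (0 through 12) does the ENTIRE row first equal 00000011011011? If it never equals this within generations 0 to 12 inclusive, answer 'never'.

Answer: never

Derivation:
Gen 0: 00000101010011
Gen 1 (rule 109): 11110111110011
Gen 2 (rule 193): 01110011110001
Gen 3 (rule 109): 01010010010101
Gen 4 (rule 193): 00000000000000
Gen 5 (rule 109): 11111111111111
Gen 6 (rule 193): 01111111111111
Gen 7 (rule 109): 01000000000001
Gen 8 (rule 193): 00011111111100
Gen 9 (rule 109): 11010000000101
Gen 10 (rule 193): 01000111110000
Gen 11 (rule 109): 01010100010111
Gen 12 (rule 193): 00000001000011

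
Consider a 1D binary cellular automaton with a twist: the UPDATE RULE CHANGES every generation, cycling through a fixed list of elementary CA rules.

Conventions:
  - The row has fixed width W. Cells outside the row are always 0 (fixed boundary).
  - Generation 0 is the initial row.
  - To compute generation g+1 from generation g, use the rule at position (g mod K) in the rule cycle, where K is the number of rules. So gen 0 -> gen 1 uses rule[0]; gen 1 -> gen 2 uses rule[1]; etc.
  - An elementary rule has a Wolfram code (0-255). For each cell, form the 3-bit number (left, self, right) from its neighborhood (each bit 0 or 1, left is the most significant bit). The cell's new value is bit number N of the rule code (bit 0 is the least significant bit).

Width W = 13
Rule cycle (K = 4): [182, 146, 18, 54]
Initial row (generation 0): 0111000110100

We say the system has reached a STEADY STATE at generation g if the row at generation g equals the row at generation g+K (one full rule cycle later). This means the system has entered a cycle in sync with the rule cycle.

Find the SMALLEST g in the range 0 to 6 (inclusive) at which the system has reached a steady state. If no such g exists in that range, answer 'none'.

Answer: 6

Derivation:
Gen 0: 0111000110100
Gen 1 (rule 182): 1010101001110
Gen 2 (rule 146): 0000000110101
Gen 3 (rule 18): 0000001000000
Gen 4 (rule 54): 0000011100000
Gen 5 (rule 182): 0000101010000
Gen 6 (rule 146): 0001000001000
Gen 7 (rule 18): 0010100010100
Gen 8 (rule 54): 0111110111110
Gen 9 (rule 182): 1011101011101
Gen 10 (rule 146): 0001000001000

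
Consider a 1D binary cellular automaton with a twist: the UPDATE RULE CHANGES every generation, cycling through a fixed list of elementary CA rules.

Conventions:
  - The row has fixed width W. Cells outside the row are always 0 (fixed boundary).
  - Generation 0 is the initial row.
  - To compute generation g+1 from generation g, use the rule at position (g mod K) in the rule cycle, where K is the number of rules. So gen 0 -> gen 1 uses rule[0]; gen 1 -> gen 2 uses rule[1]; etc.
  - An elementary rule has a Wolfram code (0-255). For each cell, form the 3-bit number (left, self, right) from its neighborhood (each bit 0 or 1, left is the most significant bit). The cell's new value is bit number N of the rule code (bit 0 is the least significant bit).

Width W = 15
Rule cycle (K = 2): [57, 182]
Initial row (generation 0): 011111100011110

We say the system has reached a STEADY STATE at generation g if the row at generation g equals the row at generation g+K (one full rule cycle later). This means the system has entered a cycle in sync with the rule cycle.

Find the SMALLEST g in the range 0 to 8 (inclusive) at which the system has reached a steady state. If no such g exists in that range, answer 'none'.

Gen 0: 011111100011110
Gen 1 (rule 57): 010000011010001
Gen 2 (rule 182): 111000100111011
Gen 3 (rule 57): 100110010100110
Gen 4 (rule 182): 111001111111001
Gen 5 (rule 57): 100101000000100
Gen 6 (rule 182): 111111100001110
Gen 7 (rule 57): 100000011101001
Gen 8 (rule 182): 110000101011111
Gen 9 (rule 57): 101110010110000
Gen 10 (rule 182): 110101111001000

Answer: none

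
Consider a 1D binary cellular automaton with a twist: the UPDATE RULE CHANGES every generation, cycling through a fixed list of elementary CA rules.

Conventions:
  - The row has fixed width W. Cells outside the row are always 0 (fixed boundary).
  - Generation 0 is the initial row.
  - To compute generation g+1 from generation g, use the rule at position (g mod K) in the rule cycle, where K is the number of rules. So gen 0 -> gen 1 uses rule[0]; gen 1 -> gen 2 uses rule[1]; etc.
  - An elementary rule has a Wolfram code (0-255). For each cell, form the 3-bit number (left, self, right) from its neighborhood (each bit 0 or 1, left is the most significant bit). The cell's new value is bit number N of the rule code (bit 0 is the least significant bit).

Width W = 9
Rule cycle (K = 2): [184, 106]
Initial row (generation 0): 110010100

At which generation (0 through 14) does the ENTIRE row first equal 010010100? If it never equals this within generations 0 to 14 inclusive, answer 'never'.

Gen 0: 110010100
Gen 1 (rule 184): 101001010
Gen 2 (rule 106): 010010100
Gen 3 (rule 184): 001001010
Gen 4 (rule 106): 010010100
Gen 5 (rule 184): 001001010
Gen 6 (rule 106): 010010100
Gen 7 (rule 184): 001001010
Gen 8 (rule 106): 010010100
Gen 9 (rule 184): 001001010
Gen 10 (rule 106): 010010100
Gen 11 (rule 184): 001001010
Gen 12 (rule 106): 010010100
Gen 13 (rule 184): 001001010
Gen 14 (rule 106): 010010100

Answer: 2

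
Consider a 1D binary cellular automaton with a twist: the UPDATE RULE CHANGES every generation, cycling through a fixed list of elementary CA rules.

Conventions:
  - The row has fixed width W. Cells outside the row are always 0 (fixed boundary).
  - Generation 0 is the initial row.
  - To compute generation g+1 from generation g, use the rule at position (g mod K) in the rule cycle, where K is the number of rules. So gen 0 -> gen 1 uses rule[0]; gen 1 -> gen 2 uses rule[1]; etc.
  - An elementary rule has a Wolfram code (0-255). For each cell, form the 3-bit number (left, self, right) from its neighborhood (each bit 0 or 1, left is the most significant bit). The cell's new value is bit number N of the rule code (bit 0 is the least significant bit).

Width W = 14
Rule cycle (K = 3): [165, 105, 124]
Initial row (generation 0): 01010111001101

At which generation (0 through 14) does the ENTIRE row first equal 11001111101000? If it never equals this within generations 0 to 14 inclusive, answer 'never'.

Gen 0: 01010111001101
Gen 1 (rule 165): 01111010000011
Gen 2 (rule 105): 01001100111011
Gen 3 (rule 124): 01101110101111
Gen 4 (rule 165): 00010101110110
Gen 5 (rule 105): 11001011011110
Gen 6 (rule 124): 11101111110011
Gen 7 (rule 165): 01010111100000
Gen 8 (rule 105): 00101100101111
Gen 9 (rule 124): 00111110111001
Gen 10 (rule 165): 10011101010001
Gen 11 (rule 105): 00010110100100
Gen 12 (rule 124): 00011111110110
Gen 13 (rule 165): 11001111101000
Gen 14 (rule 105): 11001000110011

Answer: 13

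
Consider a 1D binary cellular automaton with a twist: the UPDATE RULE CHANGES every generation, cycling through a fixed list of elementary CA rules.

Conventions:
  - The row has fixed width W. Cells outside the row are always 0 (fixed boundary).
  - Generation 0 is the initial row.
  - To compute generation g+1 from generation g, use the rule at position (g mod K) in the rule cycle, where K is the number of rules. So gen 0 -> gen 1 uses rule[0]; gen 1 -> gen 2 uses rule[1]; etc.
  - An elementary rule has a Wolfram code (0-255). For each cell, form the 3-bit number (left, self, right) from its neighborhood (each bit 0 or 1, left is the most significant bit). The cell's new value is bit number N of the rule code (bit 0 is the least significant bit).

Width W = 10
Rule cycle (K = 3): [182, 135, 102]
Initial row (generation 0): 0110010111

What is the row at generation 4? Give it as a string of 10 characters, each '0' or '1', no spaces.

Gen 0: 0110010111
Gen 1 (rule 182): 1001111010
Gen 2 (rule 135): 1010110010
Gen 3 (rule 102): 1111010110
Gen 4 (rule 182): 0110111001

Answer: 0110111001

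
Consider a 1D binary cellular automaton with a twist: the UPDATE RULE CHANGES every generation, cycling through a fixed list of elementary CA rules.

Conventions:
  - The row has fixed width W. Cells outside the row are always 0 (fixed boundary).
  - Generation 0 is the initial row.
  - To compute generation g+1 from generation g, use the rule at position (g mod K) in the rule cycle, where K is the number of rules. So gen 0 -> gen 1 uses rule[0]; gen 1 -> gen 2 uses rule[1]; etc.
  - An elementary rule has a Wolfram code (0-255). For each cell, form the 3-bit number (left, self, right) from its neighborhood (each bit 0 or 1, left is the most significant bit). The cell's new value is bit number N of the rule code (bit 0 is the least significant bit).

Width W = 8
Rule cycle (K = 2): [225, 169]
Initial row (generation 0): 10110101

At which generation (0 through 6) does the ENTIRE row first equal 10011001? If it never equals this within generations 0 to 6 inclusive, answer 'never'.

Answer: 3

Derivation:
Gen 0: 10110101
Gen 1 (rule 225): 01011010
Gen 2 (rule 169): 00110100
Gen 3 (rule 225): 10011001
Gen 4 (rule 169): 00010000
Gen 5 (rule 225): 11000111
Gen 6 (rule 169): 10010110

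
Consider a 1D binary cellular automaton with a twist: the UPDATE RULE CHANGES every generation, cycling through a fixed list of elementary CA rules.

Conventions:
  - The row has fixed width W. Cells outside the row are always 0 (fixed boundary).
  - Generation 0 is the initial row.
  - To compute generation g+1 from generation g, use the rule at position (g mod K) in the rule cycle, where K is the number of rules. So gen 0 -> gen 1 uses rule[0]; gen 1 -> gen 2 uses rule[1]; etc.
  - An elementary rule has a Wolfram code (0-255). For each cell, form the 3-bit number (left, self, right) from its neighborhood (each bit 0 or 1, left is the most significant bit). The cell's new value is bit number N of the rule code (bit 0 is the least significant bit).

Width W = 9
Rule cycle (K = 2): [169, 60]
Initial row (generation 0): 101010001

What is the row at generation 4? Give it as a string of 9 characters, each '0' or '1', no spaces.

Gen 0: 101010001
Gen 1 (rule 169): 010100100
Gen 2 (rule 60): 011110110
Gen 3 (rule 169): 011101100
Gen 4 (rule 60): 010011010

Answer: 010011010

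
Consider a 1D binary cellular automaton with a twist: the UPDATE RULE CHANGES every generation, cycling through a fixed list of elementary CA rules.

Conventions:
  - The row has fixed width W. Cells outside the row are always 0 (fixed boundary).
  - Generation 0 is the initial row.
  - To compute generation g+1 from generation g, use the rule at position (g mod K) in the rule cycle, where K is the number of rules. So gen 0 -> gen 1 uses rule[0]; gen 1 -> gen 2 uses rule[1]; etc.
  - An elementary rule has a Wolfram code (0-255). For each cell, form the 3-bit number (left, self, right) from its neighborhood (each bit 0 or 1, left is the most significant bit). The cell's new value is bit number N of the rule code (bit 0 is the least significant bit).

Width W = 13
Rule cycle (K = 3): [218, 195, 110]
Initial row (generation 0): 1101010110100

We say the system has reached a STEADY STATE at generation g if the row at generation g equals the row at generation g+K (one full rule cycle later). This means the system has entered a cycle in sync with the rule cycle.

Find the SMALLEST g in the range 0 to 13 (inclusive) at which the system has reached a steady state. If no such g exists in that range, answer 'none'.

Gen 0: 1101010110100
Gen 1 (rule 218): 1100000110010
Gen 2 (rule 195): 0101111010100
Gen 3 (rule 110): 1111001111100
Gen 4 (rule 218): 1111111111110
Gen 5 (rule 195): 0111111111110
Gen 6 (rule 110): 1100000000010
Gen 7 (rule 218): 1110000000101
Gen 8 (rule 195): 0110111111000
Gen 9 (rule 110): 1111100001000
Gen 10 (rule 218): 1111110010100
Gen 11 (rule 195): 0111110100001
Gen 12 (rule 110): 1100011100011
Gen 13 (rule 218): 1110111110111
Gen 14 (rule 195): 0110011110011
Gen 15 (rule 110): 1110110010111
Gen 16 (rule 218): 1110111100111

Answer: none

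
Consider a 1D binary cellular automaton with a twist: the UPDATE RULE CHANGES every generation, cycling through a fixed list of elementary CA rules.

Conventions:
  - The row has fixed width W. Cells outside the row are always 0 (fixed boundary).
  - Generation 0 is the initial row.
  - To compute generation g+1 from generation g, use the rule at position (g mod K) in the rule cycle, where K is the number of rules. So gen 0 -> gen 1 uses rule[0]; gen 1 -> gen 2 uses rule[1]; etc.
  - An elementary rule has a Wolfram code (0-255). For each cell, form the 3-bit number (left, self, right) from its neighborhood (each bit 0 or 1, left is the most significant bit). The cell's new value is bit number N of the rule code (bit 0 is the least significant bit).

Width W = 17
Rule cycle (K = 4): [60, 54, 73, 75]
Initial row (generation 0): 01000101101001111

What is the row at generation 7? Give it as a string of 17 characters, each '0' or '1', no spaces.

Gen 0: 01000101101001111
Gen 1 (rule 60): 01100111011101000
Gen 2 (rule 54): 10011000100011100
Gen 3 (rule 73): 00011010001010101
Gen 4 (rule 75): 11111000110000000
Gen 5 (rule 60): 10000100101000000
Gen 6 (rule 54): 11001111111100000
Gen 7 (rule 73): 11001000000101111

Answer: 11001000000101111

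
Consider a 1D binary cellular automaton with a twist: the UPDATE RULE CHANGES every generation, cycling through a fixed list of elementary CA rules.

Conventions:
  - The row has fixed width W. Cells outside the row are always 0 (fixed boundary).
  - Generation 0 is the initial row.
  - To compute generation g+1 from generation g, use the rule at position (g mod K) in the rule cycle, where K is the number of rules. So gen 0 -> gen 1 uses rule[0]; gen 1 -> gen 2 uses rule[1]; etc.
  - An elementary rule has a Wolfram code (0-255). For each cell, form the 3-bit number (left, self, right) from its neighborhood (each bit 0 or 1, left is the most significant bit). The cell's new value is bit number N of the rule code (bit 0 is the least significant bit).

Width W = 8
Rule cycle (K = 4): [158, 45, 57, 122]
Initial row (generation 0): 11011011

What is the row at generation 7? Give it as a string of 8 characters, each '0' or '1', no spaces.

Answer: 10010100

Derivation:
Gen 0: 11011011
Gen 1 (rule 158): 10010010
Gen 2 (rule 45): 10010010
Gen 3 (rule 57): 01001001
Gen 4 (rule 122): 10110110
Gen 5 (rule 158): 10100101
Gen 6 (rule 45): 11100111
Gen 7 (rule 57): 10010100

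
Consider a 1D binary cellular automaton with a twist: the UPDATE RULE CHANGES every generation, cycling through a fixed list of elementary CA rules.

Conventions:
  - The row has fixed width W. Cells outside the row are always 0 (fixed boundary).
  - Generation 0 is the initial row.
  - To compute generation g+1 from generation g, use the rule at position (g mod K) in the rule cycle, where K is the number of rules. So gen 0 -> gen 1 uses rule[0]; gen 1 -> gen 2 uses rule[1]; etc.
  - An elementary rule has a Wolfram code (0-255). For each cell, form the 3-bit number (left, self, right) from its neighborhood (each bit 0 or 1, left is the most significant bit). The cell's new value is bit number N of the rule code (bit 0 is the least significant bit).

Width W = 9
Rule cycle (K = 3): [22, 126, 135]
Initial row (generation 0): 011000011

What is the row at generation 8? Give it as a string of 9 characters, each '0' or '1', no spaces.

Answer: 011100111

Derivation:
Gen 0: 011000011
Gen 1 (rule 22): 100100100
Gen 2 (rule 126): 111111110
Gen 3 (rule 135): 011111100
Gen 4 (rule 22): 100000010
Gen 5 (rule 126): 110000111
Gen 6 (rule 135): 000111010
Gen 7 (rule 22): 001000011
Gen 8 (rule 126): 011100111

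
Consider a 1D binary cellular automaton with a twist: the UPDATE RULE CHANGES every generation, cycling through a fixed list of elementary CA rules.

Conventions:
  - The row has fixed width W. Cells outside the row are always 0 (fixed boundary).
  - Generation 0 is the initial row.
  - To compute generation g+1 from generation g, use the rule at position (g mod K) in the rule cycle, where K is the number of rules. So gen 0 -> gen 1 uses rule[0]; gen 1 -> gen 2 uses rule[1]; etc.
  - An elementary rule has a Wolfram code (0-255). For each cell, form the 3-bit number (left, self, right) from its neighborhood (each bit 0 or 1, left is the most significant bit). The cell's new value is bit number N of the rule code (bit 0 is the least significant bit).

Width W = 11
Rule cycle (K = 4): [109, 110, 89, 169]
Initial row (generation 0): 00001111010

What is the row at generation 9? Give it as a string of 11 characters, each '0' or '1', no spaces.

Answer: 11111111001

Derivation:
Gen 0: 00001111010
Gen 1 (rule 109): 11101001110
Gen 2 (rule 110): 10111011010
Gen 3 (rule 89): 00101011001
Gen 4 (rule 169): 10010110000
Gen 5 (rule 109): 10011110111
Gen 6 (rule 110): 10110011101
Gen 7 (rule 89): 00111010100
Gen 8 (rule 169): 10110101001
Gen 9 (rule 109): 11111111001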